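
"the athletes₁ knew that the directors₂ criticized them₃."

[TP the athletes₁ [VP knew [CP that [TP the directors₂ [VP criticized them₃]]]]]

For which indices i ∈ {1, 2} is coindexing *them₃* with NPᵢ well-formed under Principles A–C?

{1}

*them* is a pronoun, so Principle B applies: it must be free in its binding domain.
Binding domain of *them₃*: the embedded TP, whose subject is the directors₂.
*the athletes₁* c-commands the pronoun but from outside its binding domain, and is not c-commanded by it → coindexation permitted.
*the directors₂* c-commands the pronoun within its binding domain → coindexation would violate Principle B.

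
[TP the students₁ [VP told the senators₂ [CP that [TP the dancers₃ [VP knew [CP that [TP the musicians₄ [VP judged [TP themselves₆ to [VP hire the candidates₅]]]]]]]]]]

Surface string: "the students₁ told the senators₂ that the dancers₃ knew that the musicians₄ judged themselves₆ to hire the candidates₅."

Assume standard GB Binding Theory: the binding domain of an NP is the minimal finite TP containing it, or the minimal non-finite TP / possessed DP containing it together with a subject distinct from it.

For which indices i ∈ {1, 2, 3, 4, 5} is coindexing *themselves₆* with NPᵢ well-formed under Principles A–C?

*themselves* is an anaphor, so Principle A applies: it must be bound in its binding domain.
Binding domain of *themselves₆*: the embedded TP, whose subject is the musicians₄.
*the students₁* c-commands the anaphor but is outside its binding domain → cannot satisfy Principle A.
*the senators₂* c-commands the anaphor but is outside its binding domain → cannot satisfy Principle A.
*the dancers₃* c-commands the anaphor but is outside its binding domain → cannot satisfy Principle A.
*the musicians₄* c-commands the anaphor within its binding domain → licit binder.
*the candidates₅* does not c-command the anaphor → cannot bind it.

{4}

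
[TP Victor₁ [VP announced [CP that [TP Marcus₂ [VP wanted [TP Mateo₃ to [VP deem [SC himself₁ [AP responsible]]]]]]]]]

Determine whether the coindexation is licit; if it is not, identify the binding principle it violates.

Principle A

The two coindexed NPs are *Victor₁* and *himself₁*.
*himself₁* is an anaphor. Principle A requires it to be bound within its binding domain — the embedded TP, whose subject is Mateo₃.
Within that domain it is c-commanded by *Mateo₃*, which does not share its index.
*Victor₁* does c-command the anaphor, but from outside its binding domain.
The anaphor is unbound in its domain → Principle A violation.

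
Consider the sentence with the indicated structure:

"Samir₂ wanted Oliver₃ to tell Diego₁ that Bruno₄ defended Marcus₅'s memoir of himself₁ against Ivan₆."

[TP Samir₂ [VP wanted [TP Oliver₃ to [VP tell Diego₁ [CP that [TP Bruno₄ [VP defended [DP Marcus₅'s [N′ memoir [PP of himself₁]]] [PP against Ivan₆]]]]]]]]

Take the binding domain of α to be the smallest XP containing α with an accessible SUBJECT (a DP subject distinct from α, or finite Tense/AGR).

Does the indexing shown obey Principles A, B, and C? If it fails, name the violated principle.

The two coindexed NPs are *Diego₁* and *himself₁*.
*himself₁* is an anaphor. Principle A requires it to be bound within its binding domain — the possessed DP, whose subject is Marcus₅.
Within that domain it is c-commanded by *Marcus₅*, which does not share its index.
*Diego₁* does c-command the anaphor, but from outside its binding domain.
The anaphor is unbound in its domain → Principle A violation.

Principle A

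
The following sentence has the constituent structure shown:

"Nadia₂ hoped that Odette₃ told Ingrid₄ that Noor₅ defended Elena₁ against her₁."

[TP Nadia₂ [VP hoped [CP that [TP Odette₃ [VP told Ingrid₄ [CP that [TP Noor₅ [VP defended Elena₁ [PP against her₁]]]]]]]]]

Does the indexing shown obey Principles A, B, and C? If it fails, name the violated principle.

Principle B

The two coindexed NPs are *Elena₁* and *her₁*.
*her₁* is a pronoun. Its binding domain is the embedded TP, whose subject is Noor₅.
*Elena₁* c-commands it within that domain and carries the same index.
The pronoun is locally bound → Principle B violation.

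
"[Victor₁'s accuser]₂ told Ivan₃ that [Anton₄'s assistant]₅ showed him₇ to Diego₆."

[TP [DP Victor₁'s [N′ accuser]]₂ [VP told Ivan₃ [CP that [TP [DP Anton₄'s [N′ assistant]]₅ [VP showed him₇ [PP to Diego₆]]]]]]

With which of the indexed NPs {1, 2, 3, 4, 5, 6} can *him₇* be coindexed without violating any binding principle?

*him* is a pronoun, so Principle B applies: it must be free in its binding domain.
Binding domain of *him₇*: the embedded TP, whose subject is [Anton₄'s assistant]₅.
*Victor₁* and the pronoun do not c-command one another → neither Principle B nor Principle C is at stake; coindexation permitted.
*[Victor₁'s accuser]₂* c-commands the pronoun but from outside its binding domain, and is not c-commanded by it → coindexation permitted.
*Ivan₃* c-commands the pronoun but from outside its binding domain, and is not c-commanded by it → coindexation permitted.
*Anton₄* and the pronoun do not c-command one another → neither Principle B nor Principle C is at stake; coindexation permitted.
*[Anton₄'s assistant]₅* c-commands the pronoun within its binding domain → coindexation would violate Principle B.
*Diego₆*: the pronoun c-commands this R-expression → coindexation would violate Principle C on *Diego₆*.

{1, 2, 3, 4}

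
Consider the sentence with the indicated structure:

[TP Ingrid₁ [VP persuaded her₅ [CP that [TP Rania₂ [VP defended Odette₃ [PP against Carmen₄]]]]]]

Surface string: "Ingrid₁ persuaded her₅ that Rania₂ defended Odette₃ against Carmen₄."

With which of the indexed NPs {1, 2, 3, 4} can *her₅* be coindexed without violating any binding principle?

none

*her* is a pronoun, so Principle B applies: it must be free in its binding domain.
Binding domain of *her₅*: the matrix TP, whose subject is Ingrid₁.
*Ingrid₁* c-commands the pronoun within its binding domain → coindexation would violate Principle B.
*Rania₂*: the pronoun c-commands this R-expression → coindexation would violate Principle C on *Rania₂*.
*Odette₃*: the pronoun c-commands this R-expression → coindexation would violate Principle C on *Odette₃*.
*Carmen₄*: the pronoun c-commands this R-expression → coindexation would violate Principle C on *Carmen₄*.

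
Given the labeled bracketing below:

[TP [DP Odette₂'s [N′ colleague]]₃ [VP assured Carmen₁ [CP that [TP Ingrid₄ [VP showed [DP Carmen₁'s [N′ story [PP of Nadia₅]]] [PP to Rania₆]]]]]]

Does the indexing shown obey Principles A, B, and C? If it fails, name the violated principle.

Principle C

The two coindexed NPs are *Carmen₁* (the higher occurrence) and *Carmen₁* (the lower occurrence).
*Carmen₁* (the lower occurrence) is an R-expression. Principle C requires it to be free everywhere.
*Carmen₁* (the higher occurrence) c-commands it and carries the same index.
The R-expression is bound → Principle C violation.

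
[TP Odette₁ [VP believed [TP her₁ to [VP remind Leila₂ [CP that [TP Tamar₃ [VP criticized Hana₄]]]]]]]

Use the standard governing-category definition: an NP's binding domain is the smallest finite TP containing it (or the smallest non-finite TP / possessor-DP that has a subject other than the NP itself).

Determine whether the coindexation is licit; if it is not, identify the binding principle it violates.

Principle B

The two coindexed NPs are *Odette₁* and *her₁*.
*her₁* is a pronoun. Its binding domain is the matrix TP, whose subject is Odette₁.
*Odette₁* c-commands it within that domain and carries the same index.
The pronoun is locally bound → Principle B violation.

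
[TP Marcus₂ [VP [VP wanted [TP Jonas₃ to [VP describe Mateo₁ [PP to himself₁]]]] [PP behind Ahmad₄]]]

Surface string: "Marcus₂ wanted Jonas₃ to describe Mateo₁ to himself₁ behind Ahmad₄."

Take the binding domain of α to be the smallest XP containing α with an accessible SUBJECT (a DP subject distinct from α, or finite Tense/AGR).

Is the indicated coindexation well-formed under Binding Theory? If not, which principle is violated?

The two coindexed NPs are *Mateo₁* and *himself₁*.
*himself₁* is an anaphor; its binding domain is the embedded TP, whose subject is Jonas₃. *Mateo₁* c-commands it within that domain and shares its index, so Principle A is satisfied.
*Mateo₁* is an R-expression; *himself₁* does not c-command it, and no other NP shares its index, so Principle C is satisfied.
All principles are respected.

grammatical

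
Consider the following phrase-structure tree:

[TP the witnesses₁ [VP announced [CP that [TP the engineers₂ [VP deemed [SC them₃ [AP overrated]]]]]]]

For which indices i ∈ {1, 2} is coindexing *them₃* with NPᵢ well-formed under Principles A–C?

{1}

*them* is a pronoun, so Principle B applies: it must be free in its binding domain.
Binding domain of *them₃*: the embedded TP, whose subject is the engineers₂.
*the witnesses₁* c-commands the pronoun but from outside its binding domain, and is not c-commanded by it → coindexation permitted.
*the engineers₂* c-commands the pronoun within its binding domain → coindexation would violate Principle B.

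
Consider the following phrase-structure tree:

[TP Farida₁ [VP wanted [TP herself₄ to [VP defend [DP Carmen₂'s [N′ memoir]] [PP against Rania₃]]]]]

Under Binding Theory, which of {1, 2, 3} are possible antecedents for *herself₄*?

{1}

*herself* is an anaphor, so Principle A applies: it must be bound in its binding domain.
Binding domain of *herself₄*: the matrix TP, whose subject is Farida₁.
*Farida₁* c-commands the anaphor within its binding domain → licit binder.
*Carmen₂* does not c-command the anaphor → cannot bind it.
*Rania₃* does not c-command the anaphor → cannot bind it.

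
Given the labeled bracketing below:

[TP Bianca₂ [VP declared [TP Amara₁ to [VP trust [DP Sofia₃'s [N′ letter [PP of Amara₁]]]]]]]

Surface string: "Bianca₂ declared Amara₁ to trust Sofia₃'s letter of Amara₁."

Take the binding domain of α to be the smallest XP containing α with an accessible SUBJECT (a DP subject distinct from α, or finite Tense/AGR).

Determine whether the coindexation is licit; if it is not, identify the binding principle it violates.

The two coindexed NPs are *Amara₁* (the lower occurrence) and *Amara₁* (the higher occurrence).
*Amara₁* (the lower occurrence) is an R-expression. Principle C requires it to be free everywhere.
*Amara₁* (the higher occurrence) c-commands it and carries the same index.
The R-expression is bound → Principle C violation.

Principle C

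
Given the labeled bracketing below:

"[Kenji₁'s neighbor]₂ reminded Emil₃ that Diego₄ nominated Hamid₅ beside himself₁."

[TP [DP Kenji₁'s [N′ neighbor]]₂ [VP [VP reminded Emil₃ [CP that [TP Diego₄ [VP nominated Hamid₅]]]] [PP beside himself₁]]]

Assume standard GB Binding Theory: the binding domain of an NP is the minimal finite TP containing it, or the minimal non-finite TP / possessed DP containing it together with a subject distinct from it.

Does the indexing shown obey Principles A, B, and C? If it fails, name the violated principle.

Principle A

The two coindexed NPs are *Kenji₁* and *himself₁*.
*himself₁* is an anaphor. Principle A requires it to be bound within its binding domain — the matrix TP, whose subject is [Kenji₁'s neighbor]₂.
Within that domain it is c-commanded by *[Kenji₁'s neighbor]₂*, which does not share its index.
*Kenji₁* does not c-command the anaphor at all.
The anaphor is unbound in its domain → Principle A violation.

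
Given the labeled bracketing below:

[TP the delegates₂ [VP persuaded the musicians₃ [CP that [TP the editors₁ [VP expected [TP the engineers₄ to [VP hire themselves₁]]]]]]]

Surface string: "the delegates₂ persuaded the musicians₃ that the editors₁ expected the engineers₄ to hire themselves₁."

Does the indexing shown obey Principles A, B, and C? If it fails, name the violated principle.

The two coindexed NPs are *the editors₁* and *themselves₁*.
*themselves₁* is an anaphor. Principle A requires it to be bound within its binding domain — the embedded TP, whose subject is the engineers₄.
Within that domain it is c-commanded by *the engineers₄*, which does not share its index.
*the editors₁* does c-command the anaphor, but from outside its binding domain.
The anaphor is unbound in its domain → Principle A violation.

Principle A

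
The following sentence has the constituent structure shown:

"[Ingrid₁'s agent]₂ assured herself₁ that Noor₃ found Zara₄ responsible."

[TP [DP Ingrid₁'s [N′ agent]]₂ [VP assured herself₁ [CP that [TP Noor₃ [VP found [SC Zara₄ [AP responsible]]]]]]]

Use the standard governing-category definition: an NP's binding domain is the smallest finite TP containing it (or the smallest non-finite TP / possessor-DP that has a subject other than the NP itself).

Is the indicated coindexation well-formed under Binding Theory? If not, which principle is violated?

The two coindexed NPs are *Ingrid₁* and *herself₁*.
*herself₁* is an anaphor. Principle A requires it to be bound within its binding domain — the matrix TP, whose subject is [Ingrid₁'s agent]₂.
Within that domain it is c-commanded by *[Ingrid₁'s agent]₂*, which does not share its index.
*Ingrid₁* does not c-command the anaphor at all.
The anaphor is unbound in its domain → Principle A violation.

Principle A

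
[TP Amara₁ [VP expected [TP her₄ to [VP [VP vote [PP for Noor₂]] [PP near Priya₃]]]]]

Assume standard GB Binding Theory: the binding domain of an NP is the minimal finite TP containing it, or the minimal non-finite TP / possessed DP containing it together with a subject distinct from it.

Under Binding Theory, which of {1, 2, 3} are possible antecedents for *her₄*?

none

*her* is a pronoun, so Principle B applies: it must be free in its binding domain.
Binding domain of *her₄*: the matrix TP, whose subject is Amara₁.
*Amara₁* c-commands the pronoun within its binding domain → coindexation would violate Principle B.
*Noor₂*: the pronoun c-commands this R-expression → coindexation would violate Principle C on *Noor₂*.
*Priya₃*: the pronoun c-commands this R-expression → coindexation would violate Principle C on *Priya₃*.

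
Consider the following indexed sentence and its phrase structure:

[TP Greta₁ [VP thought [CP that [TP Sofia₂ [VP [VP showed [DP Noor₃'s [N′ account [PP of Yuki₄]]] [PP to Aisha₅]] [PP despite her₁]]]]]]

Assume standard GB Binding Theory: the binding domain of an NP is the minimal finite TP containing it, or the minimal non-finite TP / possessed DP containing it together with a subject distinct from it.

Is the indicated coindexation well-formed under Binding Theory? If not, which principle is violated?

grammatical

The two coindexed NPs are *Greta₁* and *her₁*.
*her₁* is a pronoun; its binding domain is the embedded TP, whose subject is Sofia₂. Within that domain it is c-commanded only by *Sofia₂*, which carries a different index — the pronoun is free locally, so Principle B holds.
*Greta₁* is an R-expression; *her₁* does not c-command it, and no other NP shares its index, so Principle C is satisfied.
All principles are respected.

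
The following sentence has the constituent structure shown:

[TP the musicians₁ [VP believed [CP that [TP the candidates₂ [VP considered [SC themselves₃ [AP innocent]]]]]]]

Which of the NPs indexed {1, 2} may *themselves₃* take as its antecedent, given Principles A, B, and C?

{2}

*themselves* is an anaphor, so Principle A applies: it must be bound in its binding domain.
Binding domain of *themselves₃*: the embedded TP, whose subject is the candidates₂.
*the musicians₁* c-commands the anaphor but is outside its binding domain → cannot satisfy Principle A.
*the candidates₂* c-commands the anaphor within its binding domain → licit binder.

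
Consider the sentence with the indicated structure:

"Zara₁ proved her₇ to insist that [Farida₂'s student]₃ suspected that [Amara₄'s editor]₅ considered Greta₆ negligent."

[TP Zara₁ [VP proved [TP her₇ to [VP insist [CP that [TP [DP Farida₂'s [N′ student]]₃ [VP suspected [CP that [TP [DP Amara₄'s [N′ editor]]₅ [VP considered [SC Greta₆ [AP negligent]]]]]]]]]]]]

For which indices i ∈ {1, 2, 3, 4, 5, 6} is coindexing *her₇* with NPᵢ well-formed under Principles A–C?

*her* is a pronoun, so Principle B applies: it must be free in its binding domain.
Binding domain of *her₇*: the matrix TP, whose subject is Zara₁.
*Zara₁* c-commands the pronoun within its binding domain → coindexation would violate Principle B.
*Farida₂*: the pronoun c-commands this R-expression → coindexation would violate Principle C on *Farida₂*.
*[Farida₂'s student]₃*: the pronoun c-commands this R-expression → coindexation would violate Principle C on *[Farida₂'s student]₃*.
*Amara₄*: the pronoun c-commands this R-expression → coindexation would violate Principle C on *Amara₄*.
*[Amara₄'s editor]₅*: the pronoun c-commands this R-expression → coindexation would violate Principle C on *[Amara₄'s editor]₅*.
*Greta₆*: the pronoun c-commands this R-expression → coindexation would violate Principle C on *Greta₆*.

none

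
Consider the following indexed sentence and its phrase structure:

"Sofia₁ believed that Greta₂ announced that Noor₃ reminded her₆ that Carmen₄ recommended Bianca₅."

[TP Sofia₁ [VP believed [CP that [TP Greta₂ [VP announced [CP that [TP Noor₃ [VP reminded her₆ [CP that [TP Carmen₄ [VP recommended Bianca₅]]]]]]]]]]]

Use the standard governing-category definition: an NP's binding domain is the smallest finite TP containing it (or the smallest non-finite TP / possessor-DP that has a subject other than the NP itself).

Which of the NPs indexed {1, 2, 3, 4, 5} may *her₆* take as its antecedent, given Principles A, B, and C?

*her* is a pronoun, so Principle B applies: it must be free in its binding domain.
Binding domain of *her₆*: the embedded TP, whose subject is Noor₃.
*Sofia₁* c-commands the pronoun but from outside its binding domain, and is not c-commanded by it → coindexation permitted.
*Greta₂* c-commands the pronoun but from outside its binding domain, and is not c-commanded by it → coindexation permitted.
*Noor₃* c-commands the pronoun within its binding domain → coindexation would violate Principle B.
*Carmen₄*: the pronoun c-commands this R-expression → coindexation would violate Principle C on *Carmen₄*.
*Bianca₅*: the pronoun c-commands this R-expression → coindexation would violate Principle C on *Bianca₅*.

{1, 2}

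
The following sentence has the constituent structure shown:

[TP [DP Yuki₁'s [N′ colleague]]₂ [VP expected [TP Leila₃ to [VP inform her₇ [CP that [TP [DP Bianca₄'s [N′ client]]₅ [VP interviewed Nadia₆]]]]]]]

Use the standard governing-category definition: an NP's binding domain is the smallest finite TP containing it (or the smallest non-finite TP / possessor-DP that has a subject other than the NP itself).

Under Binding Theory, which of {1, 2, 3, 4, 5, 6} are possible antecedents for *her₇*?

{1, 2}

*her* is a pronoun, so Principle B applies: it must be free in its binding domain.
Binding domain of *her₇*: the embedded TP, whose subject is Leila₃.
*Yuki₁* and the pronoun do not c-command one another → neither Principle B nor Principle C is at stake; coindexation permitted.
*[Yuki₁'s colleague]₂* c-commands the pronoun but from outside its binding domain, and is not c-commanded by it → coindexation permitted.
*Leila₃* c-commands the pronoun within its binding domain → coindexation would violate Principle B.
*Bianca₄*: the pronoun c-commands this R-expression → coindexation would violate Principle C on *Bianca₄*.
*[Bianca₄'s client]₅*: the pronoun c-commands this R-expression → coindexation would violate Principle C on *[Bianca₄'s client]₅*.
*Nadia₆*: the pronoun c-commands this R-expression → coindexation would violate Principle C on *Nadia₆*.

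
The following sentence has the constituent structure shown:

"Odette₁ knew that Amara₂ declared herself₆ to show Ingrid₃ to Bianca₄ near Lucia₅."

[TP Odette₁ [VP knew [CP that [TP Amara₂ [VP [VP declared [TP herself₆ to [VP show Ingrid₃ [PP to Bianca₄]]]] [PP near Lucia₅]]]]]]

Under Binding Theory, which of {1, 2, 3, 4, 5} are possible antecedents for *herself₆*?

{2}

*herself* is an anaphor, so Principle A applies: it must be bound in its binding domain.
Binding domain of *herself₆*: the embedded TP, whose subject is Amara₂.
*Odette₁* c-commands the anaphor but is outside its binding domain → cannot satisfy Principle A.
*Amara₂* c-commands the anaphor within its binding domain → licit binder.
*Ingrid₃* does not c-command the anaphor → cannot bind it.
*Bianca₄* does not c-command the anaphor → cannot bind it.
*Lucia₅* does not c-command the anaphor → cannot bind it.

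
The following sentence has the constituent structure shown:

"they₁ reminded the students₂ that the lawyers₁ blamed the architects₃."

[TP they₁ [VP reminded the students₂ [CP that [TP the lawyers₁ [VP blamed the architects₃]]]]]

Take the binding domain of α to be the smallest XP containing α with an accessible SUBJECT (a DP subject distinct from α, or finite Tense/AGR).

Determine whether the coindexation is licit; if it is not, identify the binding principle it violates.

Principle C

The two coindexed NPs are *they₁* and *the lawyers₁*.
*the lawyers₁* is an R-expression. Principle C requires it to be free everywhere.
*they₁* c-commands it and carries the same index.
The R-expression is bound → Principle C violation.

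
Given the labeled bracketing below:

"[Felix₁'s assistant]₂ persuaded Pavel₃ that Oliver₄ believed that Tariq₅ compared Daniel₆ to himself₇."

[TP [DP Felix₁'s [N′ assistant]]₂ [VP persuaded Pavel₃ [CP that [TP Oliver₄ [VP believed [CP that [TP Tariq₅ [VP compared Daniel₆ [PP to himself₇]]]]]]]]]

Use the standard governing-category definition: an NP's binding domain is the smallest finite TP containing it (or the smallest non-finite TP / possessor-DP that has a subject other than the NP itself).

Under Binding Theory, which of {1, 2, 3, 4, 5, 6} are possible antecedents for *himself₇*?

{5, 6}

*himself* is an anaphor, so Principle A applies: it must be bound in its binding domain.
Binding domain of *himself₇*: the embedded TP, whose subject is Tariq₅.
*Felix₁* does not c-command the anaphor → cannot bind it.
*[Felix₁'s assistant]₂* c-commands the anaphor but is outside its binding domain → cannot satisfy Principle A.
*Pavel₃* c-commands the anaphor but is outside its binding domain → cannot satisfy Principle A.
*Oliver₄* c-commands the anaphor but is outside its binding domain → cannot satisfy Principle A.
*Tariq₅* c-commands the anaphor within its binding domain → licit binder.
*Daniel₆* c-commands the anaphor within its binding domain → licit binder.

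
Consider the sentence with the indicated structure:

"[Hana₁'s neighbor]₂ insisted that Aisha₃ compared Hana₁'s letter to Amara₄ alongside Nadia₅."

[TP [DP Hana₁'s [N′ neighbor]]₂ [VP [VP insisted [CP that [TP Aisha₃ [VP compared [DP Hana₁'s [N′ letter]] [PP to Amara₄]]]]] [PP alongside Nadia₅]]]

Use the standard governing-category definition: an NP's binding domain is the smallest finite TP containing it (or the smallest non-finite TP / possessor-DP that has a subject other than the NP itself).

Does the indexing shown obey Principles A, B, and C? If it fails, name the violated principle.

The two coindexed NPs are *Hana₁* and *Hana₁*.
*Hana₁* is an R-expression; no coindexed NP c-commands it, so Principle C holds.
*Hana₁* is an R-expression; *Hana₁* does not c-command it, and no other NP shares its index, so Principle C is satisfied.
All principles are respected.

grammatical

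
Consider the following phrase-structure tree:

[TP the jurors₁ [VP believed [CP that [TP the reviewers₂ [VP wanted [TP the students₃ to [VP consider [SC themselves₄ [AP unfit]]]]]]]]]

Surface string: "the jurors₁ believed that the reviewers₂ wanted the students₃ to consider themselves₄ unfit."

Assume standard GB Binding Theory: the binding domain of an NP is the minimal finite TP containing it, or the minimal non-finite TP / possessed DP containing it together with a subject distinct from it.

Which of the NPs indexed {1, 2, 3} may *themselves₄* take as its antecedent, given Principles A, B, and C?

{3}

*themselves* is an anaphor, so Principle A applies: it must be bound in its binding domain.
Binding domain of *themselves₄*: the embedded TP, whose subject is the students₃.
*the jurors₁* c-commands the anaphor but is outside its binding domain → cannot satisfy Principle A.
*the reviewers₂* c-commands the anaphor but is outside its binding domain → cannot satisfy Principle A.
*the students₃* c-commands the anaphor within its binding domain → licit binder.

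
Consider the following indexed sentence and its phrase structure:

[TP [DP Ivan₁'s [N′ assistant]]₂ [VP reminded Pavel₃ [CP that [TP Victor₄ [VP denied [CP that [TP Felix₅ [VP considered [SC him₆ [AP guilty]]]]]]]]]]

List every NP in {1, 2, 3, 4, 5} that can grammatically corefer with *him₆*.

*him* is a pronoun, so Principle B applies: it must be free in its binding domain.
Binding domain of *him₆*: the embedded TP, whose subject is Felix₅.
*Ivan₁* and the pronoun do not c-command one another → neither Principle B nor Principle C is at stake; coindexation permitted.
*[Ivan₁'s assistant]₂* c-commands the pronoun but from outside its binding domain, and is not c-commanded by it → coindexation permitted.
*Pavel₃* c-commands the pronoun but from outside its binding domain, and is not c-commanded by it → coindexation permitted.
*Victor₄* c-commands the pronoun but from outside its binding domain, and is not c-commanded by it → coindexation permitted.
*Felix₅* c-commands the pronoun within its binding domain → coindexation would violate Principle B.

{1, 2, 3, 4}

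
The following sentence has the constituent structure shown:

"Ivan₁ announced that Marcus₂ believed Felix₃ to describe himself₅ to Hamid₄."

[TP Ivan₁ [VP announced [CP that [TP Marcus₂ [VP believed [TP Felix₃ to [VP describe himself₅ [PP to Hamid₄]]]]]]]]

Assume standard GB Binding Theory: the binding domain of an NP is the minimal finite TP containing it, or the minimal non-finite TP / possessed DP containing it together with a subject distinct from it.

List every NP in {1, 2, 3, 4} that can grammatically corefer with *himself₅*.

*himself* is an anaphor, so Principle A applies: it must be bound in its binding domain.
Binding domain of *himself₅*: the embedded TP, whose subject is Felix₃.
*Ivan₁* c-commands the anaphor but is outside its binding domain → cannot satisfy Principle A.
*Marcus₂* c-commands the anaphor but is outside its binding domain → cannot satisfy Principle A.
*Felix₃* c-commands the anaphor within its binding domain → licit binder.
*Hamid₄* does not c-command the anaphor → cannot bind it.

{3}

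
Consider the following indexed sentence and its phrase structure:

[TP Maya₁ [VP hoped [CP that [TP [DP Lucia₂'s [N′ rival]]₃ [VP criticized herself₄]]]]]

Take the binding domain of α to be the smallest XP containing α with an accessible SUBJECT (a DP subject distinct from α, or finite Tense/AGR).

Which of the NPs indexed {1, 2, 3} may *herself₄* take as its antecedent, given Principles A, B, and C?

*herself* is an anaphor, so Principle A applies: it must be bound in its binding domain.
Binding domain of *herself₄*: the embedded TP, whose subject is [Lucia₂'s rival]₃.
*Maya₁* c-commands the anaphor but is outside its binding domain → cannot satisfy Principle A.
*Lucia₂* does not c-command the anaphor → cannot bind it.
*[Lucia₂'s rival]₃* c-commands the anaphor within its binding domain → licit binder.

{3}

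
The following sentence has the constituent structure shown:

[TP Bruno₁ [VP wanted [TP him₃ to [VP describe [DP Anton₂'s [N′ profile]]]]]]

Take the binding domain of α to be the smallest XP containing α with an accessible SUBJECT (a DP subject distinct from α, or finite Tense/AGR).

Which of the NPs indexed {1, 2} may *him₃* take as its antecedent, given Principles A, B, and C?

*him* is a pronoun, so Principle B applies: it must be free in its binding domain.
Binding domain of *him₃*: the matrix TP, whose subject is Bruno₁.
*Bruno₁* c-commands the pronoun within its binding domain → coindexation would violate Principle B.
*Anton₂*: the pronoun c-commands this R-expression → coindexation would violate Principle C on *Anton₂*.

none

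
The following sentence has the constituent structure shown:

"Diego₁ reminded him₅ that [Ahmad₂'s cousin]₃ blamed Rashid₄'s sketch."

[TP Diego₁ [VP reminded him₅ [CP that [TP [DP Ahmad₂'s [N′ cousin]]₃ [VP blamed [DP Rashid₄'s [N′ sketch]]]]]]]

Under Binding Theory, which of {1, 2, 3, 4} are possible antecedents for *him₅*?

*him* is a pronoun, so Principle B applies: it must be free in its binding domain.
Binding domain of *him₅*: the matrix TP, whose subject is Diego₁.
*Diego₁* c-commands the pronoun within its binding domain → coindexation would violate Principle B.
*Ahmad₂*: the pronoun c-commands this R-expression → coindexation would violate Principle C on *Ahmad₂*.
*[Ahmad₂'s cousin]₃*: the pronoun c-commands this R-expression → coindexation would violate Principle C on *[Ahmad₂'s cousin]₃*.
*Rashid₄*: the pronoun c-commands this R-expression → coindexation would violate Principle C on *Rashid₄*.

none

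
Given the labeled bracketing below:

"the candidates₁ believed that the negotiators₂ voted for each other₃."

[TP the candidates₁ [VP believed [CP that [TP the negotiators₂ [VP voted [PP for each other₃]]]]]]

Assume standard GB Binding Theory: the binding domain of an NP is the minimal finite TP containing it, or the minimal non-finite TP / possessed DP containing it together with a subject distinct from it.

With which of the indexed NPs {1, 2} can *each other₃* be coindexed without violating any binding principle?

*each other* is an anaphor, so Principle A applies: it must be bound in its binding domain.
Binding domain of *each other₃*: the embedded TP, whose subject is the negotiators₂.
*the candidates₁* c-commands the anaphor but is outside its binding domain → cannot satisfy Principle A.
*the negotiators₂* c-commands the anaphor within its binding domain → licit binder.

{2}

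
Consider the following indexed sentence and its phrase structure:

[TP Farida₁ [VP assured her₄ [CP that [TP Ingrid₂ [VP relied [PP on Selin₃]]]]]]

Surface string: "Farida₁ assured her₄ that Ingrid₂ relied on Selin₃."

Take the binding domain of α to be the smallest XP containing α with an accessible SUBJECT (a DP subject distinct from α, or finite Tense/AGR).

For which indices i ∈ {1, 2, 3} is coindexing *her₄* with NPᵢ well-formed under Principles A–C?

*her* is a pronoun, so Principle B applies: it must be free in its binding domain.
Binding domain of *her₄*: the matrix TP, whose subject is Farida₁.
*Farida₁* c-commands the pronoun within its binding domain → coindexation would violate Principle B.
*Ingrid₂*: the pronoun c-commands this R-expression → coindexation would violate Principle C on *Ingrid₂*.
*Selin₃*: the pronoun c-commands this R-expression → coindexation would violate Principle C on *Selin₃*.

none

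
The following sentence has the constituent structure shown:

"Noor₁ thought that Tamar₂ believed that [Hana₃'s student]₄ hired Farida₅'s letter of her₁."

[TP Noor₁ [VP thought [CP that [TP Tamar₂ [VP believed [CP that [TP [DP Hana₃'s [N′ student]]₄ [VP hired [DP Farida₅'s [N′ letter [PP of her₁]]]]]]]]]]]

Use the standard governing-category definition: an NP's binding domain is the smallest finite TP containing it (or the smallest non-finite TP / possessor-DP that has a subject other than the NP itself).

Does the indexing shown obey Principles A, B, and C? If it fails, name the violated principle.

grammatical

The two coindexed NPs are *Noor₁* and *her₁*.
*her₁* is a pronoun; its binding domain is the possessed DP, whose subject is Farida₅. Within that domain it is c-commanded only by *Farida₅*, which carries a different index — the pronoun is free locally, so Principle B holds.
*Noor₁* is an R-expression; *her₁* does not c-command it, and no other NP shares its index, so Principle C is satisfied.
All principles are respected.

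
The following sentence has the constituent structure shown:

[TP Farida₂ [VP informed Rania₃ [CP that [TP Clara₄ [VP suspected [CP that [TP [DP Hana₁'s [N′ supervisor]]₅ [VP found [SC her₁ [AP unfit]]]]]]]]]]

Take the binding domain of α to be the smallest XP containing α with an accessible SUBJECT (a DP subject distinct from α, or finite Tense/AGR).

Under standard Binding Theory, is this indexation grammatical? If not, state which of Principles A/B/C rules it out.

grammatical

The two coindexed NPs are *Hana₁* and *her₁*.
*her₁* is a pronoun; its binding domain is the embedded TP, whose subject is [Hana₁'s supervisor]₅. Within that domain it is c-commanded only by *[Hana₁'s supervisor]₅*, which carries a different index — the pronoun is free locally, so Principle B holds.
*Hana₁* is an R-expression; *her₁* does not c-command it, and no other NP shares its index, so Principle C is satisfied.
All principles are respected.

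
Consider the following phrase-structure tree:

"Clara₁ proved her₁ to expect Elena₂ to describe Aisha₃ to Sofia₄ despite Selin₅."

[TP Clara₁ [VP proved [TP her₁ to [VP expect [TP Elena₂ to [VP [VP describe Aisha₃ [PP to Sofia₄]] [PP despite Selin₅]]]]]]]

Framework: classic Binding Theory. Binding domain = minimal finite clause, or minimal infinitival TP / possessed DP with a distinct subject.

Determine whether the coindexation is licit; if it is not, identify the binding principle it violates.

The two coindexed NPs are *Clara₁* and *her₁*.
*her₁* is a pronoun. Its binding domain is the matrix TP, whose subject is Clara₁.
*Clara₁* c-commands it within that domain and carries the same index.
The pronoun is locally bound → Principle B violation.

Principle B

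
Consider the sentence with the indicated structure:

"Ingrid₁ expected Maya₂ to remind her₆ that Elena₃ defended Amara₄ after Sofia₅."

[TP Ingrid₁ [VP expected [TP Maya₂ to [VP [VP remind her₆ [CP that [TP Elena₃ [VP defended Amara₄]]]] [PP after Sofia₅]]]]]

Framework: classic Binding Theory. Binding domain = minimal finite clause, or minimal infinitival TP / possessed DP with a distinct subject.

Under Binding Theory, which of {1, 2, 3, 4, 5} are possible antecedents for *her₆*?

*her* is a pronoun, so Principle B applies: it must be free in its binding domain.
Binding domain of *her₆*: the embedded TP, whose subject is Maya₂.
*Ingrid₁* c-commands the pronoun but from outside its binding domain, and is not c-commanded by it → coindexation permitted.
*Maya₂* c-commands the pronoun within its binding domain → coindexation would violate Principle B.
*Elena₃*: the pronoun c-commands this R-expression → coindexation would violate Principle C on *Elena₃*.
*Amara₄*: the pronoun c-commands this R-expression → coindexation would violate Principle C on *Amara₄*.
*Sofia₅* and the pronoun do not c-command one another → neither Principle B nor Principle C is at stake; coindexation permitted.

{1, 5}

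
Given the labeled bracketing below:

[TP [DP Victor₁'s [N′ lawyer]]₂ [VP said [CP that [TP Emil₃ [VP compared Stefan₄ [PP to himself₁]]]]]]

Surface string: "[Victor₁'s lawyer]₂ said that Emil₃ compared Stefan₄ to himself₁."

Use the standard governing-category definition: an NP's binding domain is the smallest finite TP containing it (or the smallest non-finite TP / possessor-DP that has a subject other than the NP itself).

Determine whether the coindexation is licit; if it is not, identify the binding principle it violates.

The two coindexed NPs are *Victor₁* and *himself₁*.
*himself₁* is an anaphor. Principle A requires it to be bound within its binding domain — the embedded TP, whose subject is Emil₃.
Within that domain it is c-commanded by *Emil₃*, *Stefan₄*, none of which share its index.
*Victor₁* does not c-command the anaphor at all.
The anaphor is unbound in its domain → Principle A violation.

Principle A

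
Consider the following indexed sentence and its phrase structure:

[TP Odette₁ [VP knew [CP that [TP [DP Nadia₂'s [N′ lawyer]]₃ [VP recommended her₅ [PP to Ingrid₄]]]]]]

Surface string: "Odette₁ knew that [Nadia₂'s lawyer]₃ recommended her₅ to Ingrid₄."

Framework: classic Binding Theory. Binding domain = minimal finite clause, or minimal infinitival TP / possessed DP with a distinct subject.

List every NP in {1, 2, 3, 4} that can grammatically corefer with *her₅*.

{1, 2}

*her* is a pronoun, so Principle B applies: it must be free in its binding domain.
Binding domain of *her₅*: the embedded TP, whose subject is [Nadia₂'s lawyer]₃.
*Odette₁* c-commands the pronoun but from outside its binding domain, and is not c-commanded by it → coindexation permitted.
*Nadia₂* and the pronoun do not c-command one another → neither Principle B nor Principle C is at stake; coindexation permitted.
*[Nadia₂'s lawyer]₃* c-commands the pronoun within its binding domain → coindexation would violate Principle B.
*Ingrid₄*: the pronoun c-commands this R-expression → coindexation would violate Principle C on *Ingrid₄*.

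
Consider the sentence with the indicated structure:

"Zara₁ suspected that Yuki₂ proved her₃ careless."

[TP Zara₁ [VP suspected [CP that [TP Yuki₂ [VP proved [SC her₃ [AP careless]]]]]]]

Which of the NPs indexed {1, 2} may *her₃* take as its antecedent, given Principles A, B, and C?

*her* is a pronoun, so Principle B applies: it must be free in its binding domain.
Binding domain of *her₃*: the embedded TP, whose subject is Yuki₂.
*Zara₁* c-commands the pronoun but from outside its binding domain, and is not c-commanded by it → coindexation permitted.
*Yuki₂* c-commands the pronoun within its binding domain → coindexation would violate Principle B.

{1}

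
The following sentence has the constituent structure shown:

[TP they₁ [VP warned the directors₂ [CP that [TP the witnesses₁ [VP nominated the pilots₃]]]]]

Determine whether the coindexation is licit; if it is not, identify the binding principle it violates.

The two coindexed NPs are *they₁* and *the witnesses₁*.
*the witnesses₁* is an R-expression. Principle C requires it to be free everywhere.
*they₁* c-commands it and carries the same index.
The R-expression is bound → Principle C violation.

Principle C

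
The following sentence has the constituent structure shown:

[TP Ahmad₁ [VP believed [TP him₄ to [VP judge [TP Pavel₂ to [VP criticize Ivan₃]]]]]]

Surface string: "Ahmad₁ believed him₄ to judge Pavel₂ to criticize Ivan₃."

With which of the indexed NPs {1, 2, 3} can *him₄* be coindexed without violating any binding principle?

*him* is a pronoun, so Principle B applies: it must be free in its binding domain.
Binding domain of *him₄*: the matrix TP, whose subject is Ahmad₁.
*Ahmad₁* c-commands the pronoun within its binding domain → coindexation would violate Principle B.
*Pavel₂*: the pronoun c-commands this R-expression → coindexation would violate Principle C on *Pavel₂*.
*Ivan₃*: the pronoun c-commands this R-expression → coindexation would violate Principle C on *Ivan₃*.

none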